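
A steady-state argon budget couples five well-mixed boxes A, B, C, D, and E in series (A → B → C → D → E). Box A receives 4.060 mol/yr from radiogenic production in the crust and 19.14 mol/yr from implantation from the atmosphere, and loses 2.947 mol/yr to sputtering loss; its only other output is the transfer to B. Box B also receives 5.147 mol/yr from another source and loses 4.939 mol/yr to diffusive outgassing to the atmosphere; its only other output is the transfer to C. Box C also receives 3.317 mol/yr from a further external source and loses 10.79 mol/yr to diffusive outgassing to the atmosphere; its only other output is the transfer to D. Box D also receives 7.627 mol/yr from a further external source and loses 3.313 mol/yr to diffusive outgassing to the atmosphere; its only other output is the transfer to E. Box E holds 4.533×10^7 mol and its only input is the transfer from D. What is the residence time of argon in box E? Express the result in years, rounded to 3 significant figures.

2.62×10^6 yr

Box A: F(A→B) = (4.060 + 19.14) − 2.947 = 20.253 mol/yr.
Box B: F(B→C) = (20.253 + 5.147) − 4.939 = 20.461 mol/yr.
Box C: F(C→D) = (20.461 + 3.317) − 10.79 = 12.988 mol/yr.
Box D: F(D→E) = (12.988 + 7.627) − 3.313 = 17.302 mol/yr.
Box E throughput = its input = 17.302 mol/yr; τ = 4.533×10^7 / 17.302 = 2.620×10^6 yr.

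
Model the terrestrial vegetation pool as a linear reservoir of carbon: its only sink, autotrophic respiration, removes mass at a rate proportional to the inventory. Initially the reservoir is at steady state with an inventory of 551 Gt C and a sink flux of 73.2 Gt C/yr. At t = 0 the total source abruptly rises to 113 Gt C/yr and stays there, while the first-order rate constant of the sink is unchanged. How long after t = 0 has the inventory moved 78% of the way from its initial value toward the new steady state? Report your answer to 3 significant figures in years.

τ = M₀/F₀ = 551/73.2 = 7.527 yr.
The remaining gap fraction is e^(−t/τ); 78% covered ⇒ e^(−t/τ) = 0.220.
t = −τ ln(0.220) = 7.527 × 1.514 = 11.40 yr.

11.4 yr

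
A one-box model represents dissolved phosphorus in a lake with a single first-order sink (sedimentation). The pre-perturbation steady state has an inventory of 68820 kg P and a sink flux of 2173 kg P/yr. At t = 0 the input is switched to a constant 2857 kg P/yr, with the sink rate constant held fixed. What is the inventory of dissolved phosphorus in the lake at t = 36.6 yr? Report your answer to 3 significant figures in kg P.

83700 kg P

Residence time τ = M₀/F₀ = 31.67 yr. The eventual steady state is M_∞ = M₀·(F₁/F₀) = 68820 × 2857/2173 = 90483 kg P.
The anomaly ΔM(t) = M(t) − M_∞ decays as ΔM₀·e^(−t/τ) with ΔM₀ = 68820 − 90483 = −21660 kg P.
At t = 36.6 yr, e^(−t/τ) = e^(−1.156) = 0.3149, so ΔM = −6821 kg P and M = 90483 − 6821 = 83662 kg P.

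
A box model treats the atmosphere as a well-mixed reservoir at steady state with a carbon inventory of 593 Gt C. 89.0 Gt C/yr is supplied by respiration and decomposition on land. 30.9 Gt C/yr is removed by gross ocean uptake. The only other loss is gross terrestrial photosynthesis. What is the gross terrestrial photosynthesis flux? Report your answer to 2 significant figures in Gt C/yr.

58 Gt C/yr

At steady state ΣF_in = ΣF_out.
ΣF_in = 89.000 Gt C/yr.
Gross terrestrial photosynthesis flux = ΣF_in − (30.9) = 89.000 − 30.90 = 58.10 Gt C/yr.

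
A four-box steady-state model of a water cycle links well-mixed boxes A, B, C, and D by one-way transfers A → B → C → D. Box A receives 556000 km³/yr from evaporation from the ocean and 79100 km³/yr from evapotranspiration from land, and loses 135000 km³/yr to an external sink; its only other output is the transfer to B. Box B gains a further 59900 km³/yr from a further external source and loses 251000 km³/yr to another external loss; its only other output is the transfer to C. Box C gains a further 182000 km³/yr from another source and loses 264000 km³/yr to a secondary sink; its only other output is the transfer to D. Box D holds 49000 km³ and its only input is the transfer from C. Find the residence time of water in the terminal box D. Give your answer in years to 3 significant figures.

0.216 yr

Box A: F(A→B) = (556000 + 79100) − 135000 = 500100 km³/yr.
Box B: F(B→C) = (500100 + 59900) − 251000 = 309000 km³/yr.
Box C: F(C→D) = (309000 + 182000) − 264000 = 227000 km³/yr.
Box D throughput = its input = 227000 km³/yr; τ = 49000 / 227000 = 0.2159 yr.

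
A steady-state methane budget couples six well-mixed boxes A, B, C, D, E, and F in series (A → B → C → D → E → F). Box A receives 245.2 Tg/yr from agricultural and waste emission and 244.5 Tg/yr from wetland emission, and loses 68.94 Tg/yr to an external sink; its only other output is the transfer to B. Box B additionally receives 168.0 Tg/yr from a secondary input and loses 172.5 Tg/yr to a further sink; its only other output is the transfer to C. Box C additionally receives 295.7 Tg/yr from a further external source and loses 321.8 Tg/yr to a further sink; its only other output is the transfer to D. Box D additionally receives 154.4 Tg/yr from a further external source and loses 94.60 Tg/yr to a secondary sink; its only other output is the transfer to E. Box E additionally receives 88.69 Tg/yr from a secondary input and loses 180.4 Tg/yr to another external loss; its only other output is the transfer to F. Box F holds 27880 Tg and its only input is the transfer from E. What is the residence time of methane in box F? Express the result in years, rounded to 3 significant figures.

77.8 yr

Box A: F(A→B) = (245.2 + 244.5) − 68.94 = 420.76 Tg/yr.
Box B: F(B→C) = (420.76 + 168.0) − 172.5 = 416.26 Tg/yr.
Box C: F(C→D) = (416.26 + 295.7) − 321.8 = 390.16 Tg/yr.
Box D: F(D→E) = (390.16 + 154.4) − 94.60 = 449.96 Tg/yr.
Box E: F(E→F) = (449.96 + 88.69) − 180.4 = 358.25 Tg/yr.
Box F throughput = its input = 358.25 Tg/yr; τ = 27880 / 358.25 = 77.82 yr.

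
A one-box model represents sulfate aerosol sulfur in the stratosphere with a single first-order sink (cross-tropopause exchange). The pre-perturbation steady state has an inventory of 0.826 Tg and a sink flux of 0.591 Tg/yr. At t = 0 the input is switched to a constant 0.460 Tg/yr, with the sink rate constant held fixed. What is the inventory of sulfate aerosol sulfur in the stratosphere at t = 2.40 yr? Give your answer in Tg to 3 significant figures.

The sink rate constant is k = F₀/M₀ = 0.591/0.826 = 0.7155 yr⁻¹.
Solving dM/dt = F₁ − kM with M(0) = M₀ gives M(t) = F₁/k + (M₀ − F₁/k)·e^(−kt).
F₁/k = 0.460/0.7155 = 0.64291 Tg; kt = 0.7155 × 2.40 = 1.717, e^(−kt) = 0.1796.
M(2.40) = 0.64291 + (0.826 − 0.64291) × 0.1796 = 0.64291 + 0.03288 = 0.67579 Tg.

0.676 Tg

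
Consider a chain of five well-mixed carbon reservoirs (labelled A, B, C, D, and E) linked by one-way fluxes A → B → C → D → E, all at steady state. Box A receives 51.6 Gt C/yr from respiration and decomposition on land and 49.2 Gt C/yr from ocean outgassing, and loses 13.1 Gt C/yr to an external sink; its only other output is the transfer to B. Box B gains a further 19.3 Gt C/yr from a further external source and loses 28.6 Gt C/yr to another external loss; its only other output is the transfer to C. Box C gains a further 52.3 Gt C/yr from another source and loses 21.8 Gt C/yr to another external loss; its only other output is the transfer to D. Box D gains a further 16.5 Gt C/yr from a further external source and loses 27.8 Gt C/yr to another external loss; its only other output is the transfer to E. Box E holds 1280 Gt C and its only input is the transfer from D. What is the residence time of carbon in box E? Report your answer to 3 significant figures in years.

Box A: F(A→B) = (51.6 + 49.2) − 13.1 = 87.700 Gt C/yr.
Box B: F(B→C) = (87.700 + 19.3) − 28.6 = 78.400 Gt C/yr.
Box C: F(C→D) = (78.400 + 52.3) − 21.8 = 108.90 Gt C/yr.
Box D: F(D→E) = (108.90 + 16.5) − 27.8 = 97.600 Gt C/yr.
Box E throughput = its input = 97.600 Gt C/yr; τ = 1280 / 97.600 = 13.11 yr.

13.1 yr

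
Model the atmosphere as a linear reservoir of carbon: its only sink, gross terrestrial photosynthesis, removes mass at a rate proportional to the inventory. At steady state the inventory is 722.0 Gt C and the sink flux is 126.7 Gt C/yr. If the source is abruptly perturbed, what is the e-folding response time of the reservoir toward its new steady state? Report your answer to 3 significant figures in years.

For a linear reservoir the response time equals the residence time τ = M/F.
τ = 722.0 / 126.7 = 5.699 yr.

5.70 yr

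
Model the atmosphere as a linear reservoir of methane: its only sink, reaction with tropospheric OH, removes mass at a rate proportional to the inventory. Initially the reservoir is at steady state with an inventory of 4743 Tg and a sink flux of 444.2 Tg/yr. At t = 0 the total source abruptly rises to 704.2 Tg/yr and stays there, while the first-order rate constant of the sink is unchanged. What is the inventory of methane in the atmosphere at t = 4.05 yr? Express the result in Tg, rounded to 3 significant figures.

5620 Tg

The sink rate constant is k = F₀/M₀ = 444.2/4743 = 0.09365 yr⁻¹.
Solving dM/dt = F₁ − kM with M(0) = M₀ gives M(t) = F₁/k + (M₀ − F₁/k)·e^(−kt).
F₁/k = 704.2/0.09365 = 7519.2 Tg; kt = 0.09365 × 4.05 = 0.3793, e^(−kt) = 0.6843.
M(4.05) = 7519.2 + (4743 − 7519.2) × 0.6843 = 7519.2 − 1900 = 5619.3 Tg.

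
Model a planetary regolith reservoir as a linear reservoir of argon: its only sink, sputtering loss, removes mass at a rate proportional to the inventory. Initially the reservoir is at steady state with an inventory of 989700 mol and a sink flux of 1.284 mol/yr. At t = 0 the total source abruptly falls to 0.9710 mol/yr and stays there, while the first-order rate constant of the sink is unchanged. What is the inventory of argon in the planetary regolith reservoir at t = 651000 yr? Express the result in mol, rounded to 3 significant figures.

τ = M₀/F₀ = 989700/1.284 = 770800 yr; rate constant k = 1/τ.
New steady state M_∞ = F₁/k = F₁·τ = 0.9710 × 770800 = 748440 mol.
M(t) = M_∞ + (M₀ − M_∞)·e^(−t/τ); t/τ = 651000/770800 = 0.8446, so e^(−t/τ) = 0.4297.
M(t) = 748440 + 241300 × 0.4297 = 852120 mol.

852000 mol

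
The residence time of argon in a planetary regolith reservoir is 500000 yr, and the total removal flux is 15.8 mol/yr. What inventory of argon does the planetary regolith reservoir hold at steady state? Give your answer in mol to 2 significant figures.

τ = M/F ⇒ M = τ × F = 500000 × 15.8 = 7.900×10^6 mol.

7.9×10^6 mol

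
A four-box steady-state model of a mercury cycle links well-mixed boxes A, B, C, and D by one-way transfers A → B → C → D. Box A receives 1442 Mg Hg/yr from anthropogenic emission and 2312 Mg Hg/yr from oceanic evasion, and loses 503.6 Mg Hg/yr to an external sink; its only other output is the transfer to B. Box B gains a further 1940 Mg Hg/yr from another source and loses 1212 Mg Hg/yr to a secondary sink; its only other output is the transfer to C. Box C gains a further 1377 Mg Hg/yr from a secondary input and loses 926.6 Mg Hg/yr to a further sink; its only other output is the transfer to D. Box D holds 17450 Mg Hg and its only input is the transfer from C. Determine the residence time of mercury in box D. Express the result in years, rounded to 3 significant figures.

Box A: F(A→B) = (1442 + 2312) − 503.6 = 3250.4 Mg Hg/yr.
Box B: F(B→C) = (3250.4 + 1940) − 1212 = 3978.4 Mg Hg/yr.
Box C: F(C→D) = (3978.4 + 1377) − 926.6 = 4428.8 Mg Hg/yr.
Box D throughput = its input = 4428.8 Mg Hg/yr; τ = 17450 / 4428.8 = 3.940 yr.

3.94 yr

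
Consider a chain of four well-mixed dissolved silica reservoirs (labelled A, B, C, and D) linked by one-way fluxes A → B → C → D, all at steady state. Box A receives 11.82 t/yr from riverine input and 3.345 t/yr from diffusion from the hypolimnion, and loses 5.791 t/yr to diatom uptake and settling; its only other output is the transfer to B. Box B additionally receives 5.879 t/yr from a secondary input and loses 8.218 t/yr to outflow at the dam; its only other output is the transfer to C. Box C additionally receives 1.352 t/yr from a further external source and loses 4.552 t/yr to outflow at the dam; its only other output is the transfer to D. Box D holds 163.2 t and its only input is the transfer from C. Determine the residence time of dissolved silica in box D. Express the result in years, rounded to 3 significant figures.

42.6 yr

Box A: F(A→B) = (11.82 + 3.345) − 5.791 = 9.3740 t/yr.
Box B: F(B→C) = (9.3740 + 5.879) − 8.218 = 7.0350 t/yr.
Box C: F(C→D) = (7.0350 + 1.352) − 4.552 = 3.8350 t/yr.
Box D throughput = its input = 3.8350 t/yr; τ = 163.2 / 3.8350 = 42.56 yr.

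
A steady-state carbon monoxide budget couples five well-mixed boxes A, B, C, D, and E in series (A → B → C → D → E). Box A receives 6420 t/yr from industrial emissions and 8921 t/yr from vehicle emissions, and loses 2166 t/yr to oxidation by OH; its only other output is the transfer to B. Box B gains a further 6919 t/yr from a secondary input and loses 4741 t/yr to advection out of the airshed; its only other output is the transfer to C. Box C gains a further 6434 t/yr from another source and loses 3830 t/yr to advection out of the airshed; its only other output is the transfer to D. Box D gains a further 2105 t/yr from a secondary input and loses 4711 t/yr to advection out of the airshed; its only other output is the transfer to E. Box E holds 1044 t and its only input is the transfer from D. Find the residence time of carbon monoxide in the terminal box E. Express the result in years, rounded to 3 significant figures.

0.0680 yr

Box A: F(A→B) = (6420 + 8921) − 2166 = 13175 t/yr.
Box B: F(B→C) = (13175 + 6919) − 4741 = 15353 t/yr.
Box C: F(C→D) = (15353 + 6434) − 3830 = 17957 t/yr.
Box D: F(D→E) = (17957 + 2105) − 4711 = 15351 t/yr.
Box E throughput = its input = 15351 t/yr; τ = 1044 / 15351 = 0.06801 yr.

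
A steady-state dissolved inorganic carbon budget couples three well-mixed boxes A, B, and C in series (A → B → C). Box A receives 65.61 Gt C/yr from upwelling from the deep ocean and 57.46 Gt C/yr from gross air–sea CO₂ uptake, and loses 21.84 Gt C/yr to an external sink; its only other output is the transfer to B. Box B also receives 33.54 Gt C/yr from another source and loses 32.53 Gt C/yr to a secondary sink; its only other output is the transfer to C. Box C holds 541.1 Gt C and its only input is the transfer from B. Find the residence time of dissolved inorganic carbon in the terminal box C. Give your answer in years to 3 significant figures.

5.29 yr

Box A: F(A→B) = (65.61 + 57.46) − 21.84 = 101.23 Gt C/yr.
Box B: F(B→C) = (101.23 + 33.54) − 32.53 = 102.24 Gt C/yr.
Box C throughput = its input = 102.24 Gt C/yr; τ = 541.1 / 102.24 = 5.292 yr.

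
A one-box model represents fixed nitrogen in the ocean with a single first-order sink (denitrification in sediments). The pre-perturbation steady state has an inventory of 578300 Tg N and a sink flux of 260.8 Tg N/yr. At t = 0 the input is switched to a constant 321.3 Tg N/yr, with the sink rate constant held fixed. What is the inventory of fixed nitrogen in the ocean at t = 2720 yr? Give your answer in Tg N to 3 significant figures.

Residence time τ = M₀/F₀ = 2217 yr. The eventual steady state is M_∞ = M₀·(F₁/F₀) = 578300 × 321.3/260.8 = 712450 Tg N.
The anomaly ΔM(t) = M(t) − M_∞ decays as ΔM₀·e^(−t/τ) with ΔM₀ = 578300 − 712450 = −134200 Tg N.
At t = 2720 yr, e^(−t/τ) = e^(−1.227) = 0.2933, so ΔM = −39340 Tg N and M = 712450 − 39340 = 673110 Tg N.

673000 Tg N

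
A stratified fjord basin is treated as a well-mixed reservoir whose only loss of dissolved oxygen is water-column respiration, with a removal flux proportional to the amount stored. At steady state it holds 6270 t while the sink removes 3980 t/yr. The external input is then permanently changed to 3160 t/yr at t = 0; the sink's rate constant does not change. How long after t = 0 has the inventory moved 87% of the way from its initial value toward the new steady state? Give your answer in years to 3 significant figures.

τ = M₀/F₀ = 6270/3980 = 1.575 yr.
The remaining gap fraction is e^(−t/τ); 87% covered ⇒ e^(−t/τ) = 0.130.
t = −τ ln(0.130) = 1.575 × 2.040 = 3.214 yr.

3.21 yr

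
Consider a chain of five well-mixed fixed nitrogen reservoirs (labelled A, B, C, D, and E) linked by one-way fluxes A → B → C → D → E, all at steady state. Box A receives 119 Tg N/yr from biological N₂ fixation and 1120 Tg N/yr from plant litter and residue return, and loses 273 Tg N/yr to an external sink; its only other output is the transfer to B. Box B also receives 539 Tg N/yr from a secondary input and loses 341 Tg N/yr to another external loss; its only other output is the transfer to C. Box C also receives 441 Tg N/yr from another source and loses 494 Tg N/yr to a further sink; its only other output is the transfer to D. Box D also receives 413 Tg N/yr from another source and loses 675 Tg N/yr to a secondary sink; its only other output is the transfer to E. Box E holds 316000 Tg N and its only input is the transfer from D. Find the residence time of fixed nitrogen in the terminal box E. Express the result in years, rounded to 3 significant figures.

Box A: F(A→B) = (119 + 1120) − 273 = 966.00 Tg N/yr.
Box B: F(B→C) = (966.00 + 539) − 341 = 1164.0 Tg N/yr.
Box C: F(C→D) = (1164.0 + 441) − 494 = 1111.0 Tg N/yr.
Box D: F(D→E) = (1111.0 + 413) − 675 = 849.00 Tg N/yr.
Box E throughput = its input = 849.00 Tg N/yr; τ = 316000 / 849.00 = 372.2 yr.

372 yr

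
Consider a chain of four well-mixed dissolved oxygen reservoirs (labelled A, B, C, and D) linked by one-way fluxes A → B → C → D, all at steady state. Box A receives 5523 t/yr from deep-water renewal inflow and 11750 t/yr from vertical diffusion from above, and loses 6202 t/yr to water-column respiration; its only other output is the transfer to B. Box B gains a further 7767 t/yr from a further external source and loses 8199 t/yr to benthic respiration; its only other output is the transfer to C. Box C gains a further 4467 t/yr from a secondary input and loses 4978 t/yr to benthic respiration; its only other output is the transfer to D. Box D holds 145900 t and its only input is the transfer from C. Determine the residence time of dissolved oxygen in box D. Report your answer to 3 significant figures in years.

14.4 yr

Box A: F(A→B) = (5523 + 11750) − 6202 = 11071 t/yr.
Box B: F(B→C) = (11071 + 7767) − 8199 = 10639 t/yr.
Box C: F(C→D) = (10639 + 4467) − 4978 = 10128 t/yr.
Box D throughput = its input = 10128 t/yr; τ = 145900 / 10128 = 14.41 yr.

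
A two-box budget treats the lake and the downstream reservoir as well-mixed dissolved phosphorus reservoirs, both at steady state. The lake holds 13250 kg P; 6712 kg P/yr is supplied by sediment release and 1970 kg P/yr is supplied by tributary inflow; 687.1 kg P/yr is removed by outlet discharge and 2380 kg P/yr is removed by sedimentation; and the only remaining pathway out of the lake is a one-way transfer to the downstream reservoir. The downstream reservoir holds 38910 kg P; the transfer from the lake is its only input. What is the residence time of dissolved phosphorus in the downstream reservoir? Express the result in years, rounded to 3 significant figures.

6.93 yr

Balance the lake: ΣF_in = 6712 + 1970 = 8682.0 kg P/yr.
Transfer to the downstream reservoir = ΣF_in − (687.1 + 2380) = 5614.9 kg P/yr.
At steady state the output of the downstream reservoir equals its input, 5614.9 kg P/yr.
τ = M / F = 38910 / 5614.9 = 6.930 yr.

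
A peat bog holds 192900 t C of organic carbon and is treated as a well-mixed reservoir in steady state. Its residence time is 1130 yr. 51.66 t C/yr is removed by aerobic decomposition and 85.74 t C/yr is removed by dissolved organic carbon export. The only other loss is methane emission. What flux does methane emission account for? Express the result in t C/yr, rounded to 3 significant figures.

33.3 t C/yr

Total removal F = M/τ = 192900 / 1130 = 170.7 t C/yr.
Methane emission = F − (51.66 + 85.74) = 170.7 − 137.4 = 33.31 t C/yr.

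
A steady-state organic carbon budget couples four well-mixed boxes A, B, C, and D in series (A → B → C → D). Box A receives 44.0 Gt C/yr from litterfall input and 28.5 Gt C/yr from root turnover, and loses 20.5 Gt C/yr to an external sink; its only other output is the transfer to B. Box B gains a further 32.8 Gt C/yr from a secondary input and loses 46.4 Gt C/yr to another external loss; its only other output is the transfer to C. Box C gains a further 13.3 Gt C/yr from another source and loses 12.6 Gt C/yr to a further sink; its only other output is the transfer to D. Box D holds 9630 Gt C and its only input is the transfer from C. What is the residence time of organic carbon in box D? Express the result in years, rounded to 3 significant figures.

246 yr

Box A: F(A→B) = (44.0 + 28.5) − 20.5 = 52.000 Gt C/yr.
Box B: F(B→C) = (52.000 + 32.8) − 46.4 = 38.400 Gt C/yr.
Box C: F(C→D) = (38.400 + 13.3) − 12.6 = 39.100 Gt C/yr.
Box D throughput = its input = 39.100 Gt C/yr; τ = 9630 / 39.100 = 246.3 yr.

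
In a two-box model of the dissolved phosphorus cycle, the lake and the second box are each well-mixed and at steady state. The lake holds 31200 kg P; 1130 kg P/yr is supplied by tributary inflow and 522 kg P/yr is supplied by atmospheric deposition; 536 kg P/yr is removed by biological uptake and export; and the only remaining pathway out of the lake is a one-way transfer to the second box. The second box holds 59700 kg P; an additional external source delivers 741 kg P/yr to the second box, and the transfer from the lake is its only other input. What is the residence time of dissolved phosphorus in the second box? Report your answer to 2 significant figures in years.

32 yr

Balance the lake: ΣF_in = 1130 + 522 = 1652.0 kg P/yr.
Transfer to the second box = ΣF_in − (536) = 1116.0 kg P/yr.
Total input to the second box = 1116.0 + 741 = 1857.0 kg P/yr; at steady state this equals its total output.
τ = M / F = 59700 / 1857.0 = 32.15 yr.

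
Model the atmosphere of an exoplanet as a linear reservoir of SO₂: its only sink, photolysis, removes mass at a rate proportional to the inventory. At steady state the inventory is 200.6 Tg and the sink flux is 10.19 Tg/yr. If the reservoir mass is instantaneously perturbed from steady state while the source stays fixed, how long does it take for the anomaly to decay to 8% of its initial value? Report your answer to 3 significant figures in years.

49.7 yr

For a linear reservoir the anomaly decays as exp(−t/τ) with τ = M/F = 200.6/10.19 = 19.69 yr.
exp(−t/τ) = 0.08 ⇒ t = −τ ln(0.08) = 19.69 × 2.526 = 49.72 yr.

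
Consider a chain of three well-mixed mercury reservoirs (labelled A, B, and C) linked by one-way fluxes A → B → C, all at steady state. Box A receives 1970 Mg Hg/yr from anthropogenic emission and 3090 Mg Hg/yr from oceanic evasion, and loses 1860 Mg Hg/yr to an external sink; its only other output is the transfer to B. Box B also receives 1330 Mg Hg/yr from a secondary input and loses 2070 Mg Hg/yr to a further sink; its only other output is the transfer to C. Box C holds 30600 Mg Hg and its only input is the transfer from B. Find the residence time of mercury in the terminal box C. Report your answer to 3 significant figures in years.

12.4 yr

Box A: F(A→B) = (1970 + 3090) − 1860 = 3200.0 Mg Hg/yr.
Box B: F(B→C) = (3200.0 + 1330) − 2070 = 2460.0 Mg Hg/yr.
Box C throughput = its input = 2460.0 Mg Hg/yr; τ = 30600 / 2460.0 = 12.44 yr.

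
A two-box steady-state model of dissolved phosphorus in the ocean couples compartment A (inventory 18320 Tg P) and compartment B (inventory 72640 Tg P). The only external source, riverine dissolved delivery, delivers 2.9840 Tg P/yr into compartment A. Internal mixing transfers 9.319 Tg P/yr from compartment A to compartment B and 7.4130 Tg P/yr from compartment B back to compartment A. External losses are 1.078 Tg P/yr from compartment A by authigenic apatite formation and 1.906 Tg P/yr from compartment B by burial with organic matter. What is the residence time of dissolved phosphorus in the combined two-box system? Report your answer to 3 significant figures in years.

30500 yr

Treat the two boxes together as one reservoir: the mixing fluxes between them are internal recycling, so τ = ΣM / Σ(external losses).
M_total = 18320 + 72640 = 90960 Tg P.
ΣF_external_out = 1.078 + 1.906 = 2.9840 Tg P/yr.
τ = M_total / ΣF_ext = 90960 / 2.9840 = 30480 yr.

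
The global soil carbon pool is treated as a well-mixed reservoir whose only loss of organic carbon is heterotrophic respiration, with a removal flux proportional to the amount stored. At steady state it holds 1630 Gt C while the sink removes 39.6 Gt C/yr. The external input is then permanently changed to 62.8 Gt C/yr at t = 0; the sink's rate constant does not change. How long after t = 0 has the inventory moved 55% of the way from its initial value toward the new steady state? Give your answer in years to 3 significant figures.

32.9 yr

τ = M₀/F₀ = 1630/39.6 = 41.16 yr.
The remaining gap fraction is e^(−t/τ); 55% covered ⇒ e^(−t/τ) = 0.450.
t = −τ ln(0.450) = 41.16 × 0.7985 = 32.87 yr.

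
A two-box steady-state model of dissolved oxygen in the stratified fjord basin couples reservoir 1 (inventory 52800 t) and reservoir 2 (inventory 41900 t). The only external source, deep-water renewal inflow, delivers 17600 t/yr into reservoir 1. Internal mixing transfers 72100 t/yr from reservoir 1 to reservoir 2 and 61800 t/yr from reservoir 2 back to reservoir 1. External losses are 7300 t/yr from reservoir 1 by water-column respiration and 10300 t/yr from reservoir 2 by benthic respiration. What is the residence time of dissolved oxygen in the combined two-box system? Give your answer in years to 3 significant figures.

Residence time in the combined system uses the total inventory and the total *external* removal — internal exchanges between the two boxes cancel.
M_total = 52800 + 41900 = 94700 t.
ΣF_external_out = 7300 + 10300 = 17600 t/yr.
τ = M_total / ΣF_ext = 94700 / 17600 = 5.381 yr.

5.38 yr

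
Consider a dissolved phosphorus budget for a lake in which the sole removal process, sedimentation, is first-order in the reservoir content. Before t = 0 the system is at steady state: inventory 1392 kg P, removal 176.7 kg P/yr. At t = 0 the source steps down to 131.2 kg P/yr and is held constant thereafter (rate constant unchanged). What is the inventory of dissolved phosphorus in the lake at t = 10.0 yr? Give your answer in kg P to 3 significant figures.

1130 kg P

τ = M₀/F₀ = 1392/176.7 = 7.878 yr; rate constant k = 1/τ.
New steady state M_∞ = F₁/k = F₁·τ = 131.2 × 7.878 = 1033.6 kg P.
M(t) = M_∞ + (M₀ − M_∞)·e^(−t/τ); t/τ = 10.0/7.878 = 1.269, so e^(−t/τ) = 0.2810.
M(t) = 1033.6 + 358.4 × 0.2810 = 1134.3 kg P.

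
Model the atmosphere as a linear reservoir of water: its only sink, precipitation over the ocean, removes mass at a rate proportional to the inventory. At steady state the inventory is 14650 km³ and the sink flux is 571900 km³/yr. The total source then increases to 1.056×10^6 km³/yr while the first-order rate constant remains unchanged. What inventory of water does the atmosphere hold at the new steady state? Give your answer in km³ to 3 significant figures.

27100 km³

Rate constant k = F/M = 571900 / 14650 = 39.04 yr⁻¹.
At the new steady state, source = k·M_new ⇒ M_new = 1.056×10^6 / 39.04 = 27050 km³.
(Equivalently M_new = M × F_new/F_old = 14650 × 1.056×10^6/571900.)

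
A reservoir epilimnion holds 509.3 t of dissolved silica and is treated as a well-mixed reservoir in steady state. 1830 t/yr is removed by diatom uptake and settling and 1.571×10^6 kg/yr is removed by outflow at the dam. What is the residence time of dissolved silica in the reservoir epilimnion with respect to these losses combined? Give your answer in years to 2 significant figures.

0.15 yr

Convert the outflow at the dam flux: 1.571×10^6 kg/yr = 1571 t/yr.
Total removal = 1830 + 1571 = 3401.0 t/yr.
τ = M / ΣF_out = 509.3 / 3401.0 = 0.1498 yr.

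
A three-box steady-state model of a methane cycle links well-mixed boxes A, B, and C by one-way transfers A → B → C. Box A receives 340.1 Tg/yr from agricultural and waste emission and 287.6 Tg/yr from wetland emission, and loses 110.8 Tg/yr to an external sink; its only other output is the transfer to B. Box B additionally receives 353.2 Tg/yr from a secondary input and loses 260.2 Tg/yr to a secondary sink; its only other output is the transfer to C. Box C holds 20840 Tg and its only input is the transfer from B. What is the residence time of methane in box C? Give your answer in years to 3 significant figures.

Box A: F(A→B) = (340.1 + 287.6) − 110.8 = 516.90 Tg/yr.
Box B: F(B→C) = (516.90 + 353.2) − 260.2 = 609.90 Tg/yr.
Box C throughput = its input = 609.90 Tg/yr; τ = 20840 / 609.90 = 34.17 yr.

34.2 yr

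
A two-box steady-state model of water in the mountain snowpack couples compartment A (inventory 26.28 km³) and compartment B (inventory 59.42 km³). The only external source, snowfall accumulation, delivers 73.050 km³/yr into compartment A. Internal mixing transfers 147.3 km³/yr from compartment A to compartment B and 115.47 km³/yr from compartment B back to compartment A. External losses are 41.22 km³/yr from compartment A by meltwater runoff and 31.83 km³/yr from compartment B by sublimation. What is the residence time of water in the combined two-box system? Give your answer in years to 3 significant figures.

1.17 yr

For the system as a whole, the A↔B exchange is internal and contributes nothing to the throughput; only the external sinks remove mass.
M_total = 26.28 + 59.42 = 85.700 km³.
ΣF_external_out = 41.22 + 31.83 = 73.050 km³/yr.
τ = M_total / ΣF_ext = 85.700 / 73.050 = 1.173 yr.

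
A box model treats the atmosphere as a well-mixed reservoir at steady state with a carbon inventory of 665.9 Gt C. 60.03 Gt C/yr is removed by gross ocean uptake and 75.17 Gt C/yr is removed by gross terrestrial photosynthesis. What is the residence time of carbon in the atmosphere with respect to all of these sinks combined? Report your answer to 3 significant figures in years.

4.93 yr

Total removal flux = 60.03 + 75.17 = 135.20 Gt C/yr.
τ = M / ΣF_out = 665.9 / 135.20 = 4.925 yr.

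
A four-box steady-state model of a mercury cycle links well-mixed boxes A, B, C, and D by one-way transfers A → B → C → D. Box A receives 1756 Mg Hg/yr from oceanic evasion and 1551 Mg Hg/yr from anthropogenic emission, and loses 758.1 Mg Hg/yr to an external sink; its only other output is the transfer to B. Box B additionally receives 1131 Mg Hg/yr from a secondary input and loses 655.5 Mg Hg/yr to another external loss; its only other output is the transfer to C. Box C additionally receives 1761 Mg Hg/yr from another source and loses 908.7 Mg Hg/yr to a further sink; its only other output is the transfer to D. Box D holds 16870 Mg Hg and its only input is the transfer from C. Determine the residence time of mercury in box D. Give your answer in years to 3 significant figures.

Box A: F(A→B) = (1756 + 1551) − 758.1 = 2548.9 Mg Hg/yr.
Box B: F(B→C) = (2548.9 + 1131) − 655.5 = 3024.4 Mg Hg/yr.
Box C: F(C→D) = (3024.4 + 1761) − 908.7 = 3876.7 Mg Hg/yr.
Box D throughput = its input = 3876.7 Mg Hg/yr; τ = 16870 / 3876.7 = 4.352 yr.

4.35 yr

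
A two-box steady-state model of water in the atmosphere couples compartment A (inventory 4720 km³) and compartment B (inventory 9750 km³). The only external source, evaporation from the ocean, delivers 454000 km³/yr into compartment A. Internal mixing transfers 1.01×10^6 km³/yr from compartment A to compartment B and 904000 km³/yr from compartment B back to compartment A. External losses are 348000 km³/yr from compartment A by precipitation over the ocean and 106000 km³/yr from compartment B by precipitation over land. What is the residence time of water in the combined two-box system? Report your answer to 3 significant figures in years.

0.0319 yr

Treat the two boxes together as one reservoir: the mixing fluxes between them are internal recycling, so τ = ΣM / Σ(external losses).
M_total = 4720 + 9750 = 14470 km³.
ΣF_external_out = 348000 + 106000 = 454000 km³/yr.
τ = M_total / ΣF_ext = 14470 / 454000 = 0.03187 yr.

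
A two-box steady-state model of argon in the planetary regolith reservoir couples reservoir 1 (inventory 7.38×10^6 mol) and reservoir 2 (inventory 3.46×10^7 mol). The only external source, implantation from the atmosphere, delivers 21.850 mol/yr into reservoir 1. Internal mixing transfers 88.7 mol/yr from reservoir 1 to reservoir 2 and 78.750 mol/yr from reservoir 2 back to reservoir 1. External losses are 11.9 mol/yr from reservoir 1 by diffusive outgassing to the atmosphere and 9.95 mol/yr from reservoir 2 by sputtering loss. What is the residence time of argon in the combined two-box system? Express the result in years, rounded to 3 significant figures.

1.92×10^6 yr

Treat the two boxes together as one reservoir: the mixing fluxes between them are internal recycling, so τ = ΣM / Σ(external losses).
M_total = 7.38×10^6 + 3.46×10^7 = 4.1980×10^7 mol.
ΣF_external_out = 11.9 + 9.95 = 21.850 mol/yr.
τ = M_total / ΣF_ext = 4.1980×10^7 / 21.850 = 1.921×10^6 yr.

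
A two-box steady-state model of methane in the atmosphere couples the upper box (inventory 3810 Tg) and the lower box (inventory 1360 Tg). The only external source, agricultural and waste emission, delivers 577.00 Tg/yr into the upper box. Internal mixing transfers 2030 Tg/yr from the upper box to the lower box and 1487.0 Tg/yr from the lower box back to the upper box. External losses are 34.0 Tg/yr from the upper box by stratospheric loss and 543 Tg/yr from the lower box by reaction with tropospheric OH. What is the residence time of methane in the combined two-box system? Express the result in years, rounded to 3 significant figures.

Residence time in the combined system uses the total inventory and the total *external* removal — internal exchanges between the two boxes cancel.
M_total = 3810 + 1360 = 5170.0 Tg.
ΣF_external_out = 34.0 + 543 = 577.00 Tg/yr.
τ = M_total / ΣF_ext = 5170.0 / 577.00 = 8.960 yr.

8.96 yr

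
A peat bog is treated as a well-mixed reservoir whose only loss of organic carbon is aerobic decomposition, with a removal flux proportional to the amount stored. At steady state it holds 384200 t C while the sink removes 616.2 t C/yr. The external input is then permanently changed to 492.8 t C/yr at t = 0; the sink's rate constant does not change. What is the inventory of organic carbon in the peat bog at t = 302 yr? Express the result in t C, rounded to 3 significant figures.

Residence time τ = M₀/F₀ = 623.5 yr. The eventual steady state is M_∞ = M₀·(F₁/F₀) = 384200 × 492.8/616.2 = 307260 t C.
The anomaly ΔM(t) = M(t) − M_∞ decays as ΔM₀·e^(−t/τ) with ΔM₀ = 384200 − 307260 = 76940 t C.
At t = 302 yr, e^(−t/τ) = e^(−0.4844) = 0.6161, so ΔM = 47400 t C and M = 307260 + 47400 = 354660 t C.

355000 t C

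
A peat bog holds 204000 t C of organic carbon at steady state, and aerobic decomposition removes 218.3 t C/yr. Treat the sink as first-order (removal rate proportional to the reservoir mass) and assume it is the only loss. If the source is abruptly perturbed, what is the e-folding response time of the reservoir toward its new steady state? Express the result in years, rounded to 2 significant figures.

For a linear reservoir the response time equals the residence time τ = M/F.
τ = 204000 / 218.3 = 934.5 yr.

930 yr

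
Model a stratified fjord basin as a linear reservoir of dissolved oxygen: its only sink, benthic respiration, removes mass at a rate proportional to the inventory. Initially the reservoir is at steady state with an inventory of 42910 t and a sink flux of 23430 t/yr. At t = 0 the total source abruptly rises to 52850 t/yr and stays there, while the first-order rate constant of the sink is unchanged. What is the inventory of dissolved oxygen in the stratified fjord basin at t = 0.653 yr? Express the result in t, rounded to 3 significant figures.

59100 t

Residence time τ = M₀/F₀ = 1.831 yr. The eventual steady state is M_∞ = M₀·(F₁/F₀) = 42910 × 52850/23430 = 96790 t.
The anomaly ΔM(t) = M(t) − M_∞ decays as ΔM₀·e^(−t/τ) with ΔM₀ = 42910 − 96790 = −53880 t.
At t = 0.653 yr, e^(−t/τ) = e^(−0.3566) = 0.7001, so ΔM = −37720 t and M = 96790 − 37720 = 59070 t.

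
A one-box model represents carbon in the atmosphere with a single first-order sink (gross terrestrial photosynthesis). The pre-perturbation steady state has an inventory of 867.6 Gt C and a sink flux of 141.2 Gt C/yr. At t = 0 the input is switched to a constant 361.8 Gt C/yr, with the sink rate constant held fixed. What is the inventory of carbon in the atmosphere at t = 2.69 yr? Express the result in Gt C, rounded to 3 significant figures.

The sink rate constant is k = F₀/M₀ = 141.2/867.6 = 0.1627 yr⁻¹.
Solving dM/dt = F₁ − kM with M(0) = M₀ gives M(t) = F₁/k + (M₀ − F₁/k)·e^(−kt).
F₁/k = 361.8/0.1627 = 2223.1 Gt C; kt = 0.1627 × 2.69 = 0.4378, e^(−kt) = 0.6455.
M(2.69) = 2223.1 + (867.6 − 2223.1) × 0.6455 = 2223.1 − 874.9 = 1348.2 Gt C.

1350 Gt C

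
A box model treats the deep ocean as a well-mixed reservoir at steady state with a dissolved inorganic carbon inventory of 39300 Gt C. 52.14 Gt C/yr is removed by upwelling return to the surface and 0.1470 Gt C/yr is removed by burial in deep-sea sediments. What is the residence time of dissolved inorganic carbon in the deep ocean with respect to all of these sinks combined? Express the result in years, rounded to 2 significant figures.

750 yr

Total removal flux = 52.14 + 0.1470 = 52.287 Gt C/yr.
τ = M / ΣF_out = 39300 / 52.287 = 751.6 yr.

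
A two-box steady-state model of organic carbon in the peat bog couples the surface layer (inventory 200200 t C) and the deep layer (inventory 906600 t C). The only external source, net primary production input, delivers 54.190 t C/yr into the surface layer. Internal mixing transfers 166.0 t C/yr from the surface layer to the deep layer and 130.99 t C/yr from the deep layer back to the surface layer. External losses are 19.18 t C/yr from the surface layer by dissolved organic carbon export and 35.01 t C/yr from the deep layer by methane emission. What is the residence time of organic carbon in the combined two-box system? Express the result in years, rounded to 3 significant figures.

20400 yr

Residence time in the combined system uses the total inventory and the total *external* removal — internal exchanges between the two boxes cancel.
M_total = 200200 + 906600 = 1.1068×10^6 t C.
ΣF_external_out = 19.18 + 35.01 = 54.190 t C/yr.
τ = M_total / ΣF_ext = 1.1068×10^6 / 54.190 = 20420 yr.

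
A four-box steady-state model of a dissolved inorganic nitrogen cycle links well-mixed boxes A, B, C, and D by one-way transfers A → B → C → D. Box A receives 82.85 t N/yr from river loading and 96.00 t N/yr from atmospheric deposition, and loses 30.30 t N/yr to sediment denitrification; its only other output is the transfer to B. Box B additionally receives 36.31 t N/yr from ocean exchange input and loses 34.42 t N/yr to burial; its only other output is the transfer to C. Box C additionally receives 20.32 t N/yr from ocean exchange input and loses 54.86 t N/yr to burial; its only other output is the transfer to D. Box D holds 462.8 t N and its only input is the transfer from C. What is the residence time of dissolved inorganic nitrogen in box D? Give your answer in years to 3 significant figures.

Box A: F(A→B) = (82.85 + 96.00) − 30.30 = 148.55 t N/yr.
Box B: F(B→C) = (148.55 + 36.31) − 34.42 = 150.44 t N/yr.
Box C: F(C→D) = (150.44 + 20.32) − 54.86 = 115.90 t N/yr.
Box D throughput = its input = 115.90 t N/yr; τ = 462.8 / 115.90 = 3.993 yr.

3.99 yr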